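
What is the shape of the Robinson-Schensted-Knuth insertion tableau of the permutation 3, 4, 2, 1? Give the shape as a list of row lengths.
RSK row insertion gives P = [[1, 4], [2], [3]], which has shape [2, 1, 1].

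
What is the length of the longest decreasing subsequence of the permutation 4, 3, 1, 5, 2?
3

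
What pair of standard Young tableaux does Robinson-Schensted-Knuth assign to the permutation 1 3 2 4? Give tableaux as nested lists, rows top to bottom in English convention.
Insert each entry of the permutation into P by Schensted row insertion, recording in Q the position of each new cell.

After inserting 1: P = [[1]].
After inserting 3: P = [[1, 3]].
After inserting 2: P = [[1, 2], [3]].
After inserting 4: P = [[1, 2, 4], [3]].

So P = [[1, 2, 4], [3]], Q = [[1, 2, 4], [3]].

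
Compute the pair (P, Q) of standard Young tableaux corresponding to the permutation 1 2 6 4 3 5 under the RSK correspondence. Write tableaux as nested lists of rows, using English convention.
P = [[1, 2, 3, 5], [4], [6]], Q = [[1, 2, 3, 6], [4], [5]]

Insert each entry of the permutation into P by Schensted row insertion, recording in Q the position of each new cell.

After inserting 1: P = [[1]].
After inserting 2: P = [[1, 2]].
After inserting 6: P = [[1, 2, 6]].
After inserting 4: P = [[1, 2, 4], [6]].
After inserting 3: P = [[1, 2, 3], [4], [6]].
After inserting 5: P = [[1, 2, 3, 5], [4], [6]].

So P = [[1, 2, 3, 5], [4], [6]], Q = [[1, 2, 3, 6], [4], [5]].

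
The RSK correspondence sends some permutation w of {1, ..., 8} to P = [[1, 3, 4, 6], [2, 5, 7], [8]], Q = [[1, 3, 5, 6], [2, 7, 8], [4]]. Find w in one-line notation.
Reverse the RSK construction: for i from n down to 1, find the cell of Q containing i, remove the entry at that cell from P, and reverse-bump it up through P; the value ejected from row 1 is w(i).

Step i=8: Q has 8 at row 2, column 3; remove 7 from row 2 of P and reverse-bump: 7 enters row 1 and ejects 6. So w(8) = 6. P is now [[1, 3, 4, 7], [2, 5], [8]].
Step i=7: Q has 7 at row 2, column 2; remove 5 from row 2 of P and reverse-bump: 5 enters row 1 and ejects 4. So w(7) = 4. P is now [[1, 3, 5, 7], [2], [8]].
Step i=6: Q has 6 at row 1, column 4; remove that cell from P, ejecting 7. So w(6) = 7. P is now [[1, 3, 5], [2], [8]].
Step i=5: Q has 5 at row 1, column 3; remove that cell from P, ejecting 5. So w(5) = 5. P is now [[1, 3], [2], [8]].
Step i=4: Q has 4 at row 3, column 1; remove 8 from row 3 of P and reverse-bump: 8 enters row 2 and ejects 2; 2 enters row 1 and ejects 1. So w(4) = 1. P is now [[2, 3], [8]].
Step i=3: Q has 3 at row 1, column 2; remove that cell from P, ejecting 3. So w(3) = 3. P is now [[2], [8]].
Step i=2: Q has 2 at row 2, column 1; remove 8 from row 2 of P and reverse-bump: 8 enters row 1 and ejects 2. So w(2) = 2. P is now [[8]].
Step i=1: Q has 1 at row 1, column 1; remove that cell from P, ejecting 8. So w(1) = 8. P is now [].

So w = 8 2 3 1 5 7 4 6.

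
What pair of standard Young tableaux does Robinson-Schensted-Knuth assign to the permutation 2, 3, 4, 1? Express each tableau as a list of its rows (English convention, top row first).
P = [[1, 3, 4], [2]], Q = [[1, 2, 3], [4]]

Insert each entry of the permutation into P by Schensted row insertion, recording in Q the position of each new cell.

Insert 2: appended to row 1. P = [[2]].
Insert 3: appended to row 1. P = [[2, 3]].
Insert 4: appended to row 1. P = [[2, 3, 4]].
Insert 1: 1 bumps 2 from row 1; 2 starts row 2. P = [[1, 3, 4], [2]].

So P = [[1, 3, 4], [2]], Q = [[1, 2, 3], [4]].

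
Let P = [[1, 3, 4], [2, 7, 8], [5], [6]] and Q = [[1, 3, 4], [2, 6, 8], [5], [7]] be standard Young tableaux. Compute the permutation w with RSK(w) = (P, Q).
6 5 7 8 2 3 1 4

Reverse the RSK construction: for i from n down to 1, find the cell of Q containing i, remove the entry at that cell from P, and reverse-bump it up through P; the value ejected from row 1 is w(i).

Step i=8: Q has 8 at row 2, column 3; remove 8 from row 2 of P and reverse-bump: 8 enters row 1 and ejects 4. So w(8) = 4. P is now [[1, 3, 8], [2, 7], [5], [6]].
Step i=7: Q has 7 at row 4, column 1; remove 6 from row 4 of P and reverse-bump: 6 enters row 3 and ejects 5; 5 enters row 2 and ejects 2; 2 enters row 1 and ejects 1. So w(7) = 1. P is now [[2, 3, 8], [5, 7], [6]].
Step i=6: Q has 6 at row 2, column 2; remove 7 from row 2 of P and reverse-bump: 7 enters row 1 and ejects 3. So w(6) = 3. P is now [[2, 7, 8], [5], [6]].
Step i=5: Q has 5 at row 3, column 1; remove 6 from row 3 of P and reverse-bump: 6 enters row 2 and ejects 5; 5 enters row 1 and ejects 2. So w(5) = 2. P is now [[5, 7, 8], [6]].
Step i=4: Q has 4 at row 1, column 3; remove that cell from P, ejecting 8. So w(4) = 8. P is now [[5, 7], [6]].
Step i=3: Q has 3 at row 1, column 2; remove that cell from P, ejecting 7. So w(3) = 7. P is now [[5], [6]].
Step i=2: Q has 2 at row 2, column 1; remove 6 from row 2 of P and reverse-bump: 6 enters row 1 and ejects 5. So w(2) = 5. P is now [[6]].
Step i=1: Q has 1 at row 1, column 1; remove that cell from P, ejecting 6. So w(1) = 6. P is now [].

So w = 6 5 7 8 2 3 1 4.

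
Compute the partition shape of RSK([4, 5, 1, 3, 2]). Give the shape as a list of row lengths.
Row-insert each entry into an empty tableau.

After inserting 4: P = [[4]].
After inserting 5: P = [[4, 5]].
After inserting 1: P = [[1, 5], [4]].
After inserting 3: P = [[1, 3], [4, 5]].
After inserting 2: P = [[1, 2], [3, 5], [4]].

The final insertion tableau P = [[1, 2], [3, 5], [4]] has shape [2, 2, 1].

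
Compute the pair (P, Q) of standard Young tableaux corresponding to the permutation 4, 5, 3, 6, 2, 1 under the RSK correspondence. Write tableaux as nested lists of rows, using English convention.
Insert each entry of the permutation into P by Schensted row insertion, recording in Q the position of each new cell.

After inserting 4: P = [[4]].
After inserting 5: P = [[4, 5]].
After inserting 3: P = [[3, 5], [4]].
After inserting 6: P = [[3, 5, 6], [4]].
After inserting 2: P = [[2, 5, 6], [3], [4]].
After inserting 1: P = [[1, 5, 6], [2], [3], [4]].

So P = [[1, 5, 6], [2], [3], [4]], Q = [[1, 2, 4], [3], [5], [6]].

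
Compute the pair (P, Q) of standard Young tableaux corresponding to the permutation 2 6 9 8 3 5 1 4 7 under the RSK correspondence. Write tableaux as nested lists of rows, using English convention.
Insert each entry of the permutation into P by Schensted row insertion, recording in Q the position of each new cell.

Insert 2: appended to row 1. P = [[2]], Q = [[1]].
Insert 6: appended to row 1. P = [[2, 6]], Q = [[1, 2]].
Insert 9: appended to row 1. P = [[2, 6, 9]], Q = [[1, 2, 3]].
Insert 8: 8 bumps 9 from row 1; 9 starts row 2. P = [[2, 6, 8], [9]], Q = [[1, 2, 3], [4]].
Insert 3: 3 bumps 6 from row 1; 6 bumps 9 from row 2; 9 starts row 3. P = [[2, 3, 8], [6], [9]], Q = [[1, 2, 3], [4], [5]].
Insert 5: 5 bumps 8 from row 1; 8 appends to row 2. P = [[2, 3, 5], [6, 8], [9]], Q = [[1, 2, 3], [4, 6], [5]].
Insert 1: 1 bumps 2 from row 1; 2 bumps 6 from row 2; 6 bumps 9 from row 3; 9 starts row 4. P = [[1, 3, 5], [2, 8], [6], [9]], Q = [[1, 2, 3], [4, 6], [5], [7]].
Insert 4: 4 bumps 5 from row 1; 5 bumps 8 from row 2; 8 appends to row 3. P = [[1, 3, 4], [2, 5], [6, 8], [9]], Q = [[1, 2, 3], [4, 6], [5, 8], [7]].
Insert 7: appended to row 1. P = [[1, 3, 4, 7], [2, 5], [6, 8], [9]], Q = [[1, 2, 3, 9], [4, 6], [5, 8], [7]].

So P = [[1, 3, 4, 7], [2, 5], [6, 8], [9]], Q = [[1, 2, 3, 9], [4, 6], [5, 8], [7]].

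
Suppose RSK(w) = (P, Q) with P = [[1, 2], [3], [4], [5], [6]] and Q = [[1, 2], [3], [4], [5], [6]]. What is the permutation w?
1 6 5 4 3 2

Reverse the RSK construction: for i from n down to 1, find the cell of Q containing i, remove the entry at that cell from P, and reverse-bump it up through P; the value ejected from row 1 is w(i).

Step i=6: Q has 6 at row 5, column 1; remove 6 from row 5 of P and reverse-bump: 6 enters row 4 and ejects 5; 5 enters row 3 and ejects 4; 4 enters row 2 and ejects 3; 3 enters row 1 and ejects 2. So w(6) = 2. P is now [[1, 3], [4], [5], [6]].
Step i=5: Q has 5 at row 4, column 1; remove 6 from row 4 of P and reverse-bump: 6 enters row 3 and ejects 5; 5 enters row 2 and ejects 4; 4 enters row 1 and ejects 3. So w(5) = 3. P is now [[1, 4], [5], [6]].
Step i=4: Q has 4 at row 3, column 1; remove 6 from row 3 of P and reverse-bump: 6 enters row 2 and ejects 5; 5 enters row 1 and ejects 4. So w(4) = 4. P is now [[1, 5], [6]].
Step i=3: Q has 3 at row 2, column 1; remove 6 from row 2 of P and reverse-bump: 6 enters row 1 and ejects 5. So w(3) = 5. P is now [[1, 6]].
Step i=2: Q has 2 at row 1, column 2; remove that cell from P, ejecting 6. So w(2) = 6. P is now [[1]].
Step i=1: Q has 1 at row 1, column 1; remove that cell from P, ejecting 1. So w(1) = 1. P is now [].

So w = 1 6 5 4 3 2.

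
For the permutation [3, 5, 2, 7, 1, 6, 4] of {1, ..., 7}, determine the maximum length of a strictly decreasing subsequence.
3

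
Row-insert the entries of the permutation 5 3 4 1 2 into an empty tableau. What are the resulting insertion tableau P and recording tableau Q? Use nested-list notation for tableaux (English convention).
Insert each entry of the permutation into P by Schensted row insertion, recording in Q the position of each new cell.

Insert 5: appended to row 1. P = [[5]], Q = [[1]].
Insert 3: 3 bumps 5 from row 1; 5 starts row 2. P = [[3], [5]], Q = [[1], [2]].
Insert 4: appended to row 1. P = [[3, 4], [5]], Q = [[1, 3], [2]].
Insert 1: 1 bumps 3 from row 1; 3 bumps 5 from row 2; 5 starts row 3. P = [[1, 4], [3], [5]], Q = [[1, 3], [2], [4]].
Insert 2: 2 bumps 4 from row 1; 4 appends to row 2. P = [[1, 2], [3, 4], [5]], Q = [[1, 3], [2, 5], [4]].

So P = [[1, 2], [3, 4], [5]], Q = [[1, 3], [2, 5], [4]].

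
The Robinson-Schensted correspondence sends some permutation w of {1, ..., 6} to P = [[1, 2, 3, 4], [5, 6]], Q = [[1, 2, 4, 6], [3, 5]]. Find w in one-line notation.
1 5 2 6 3 4

Reverse the RSK construction: for i from n down to 1, find the cell of Q containing i, remove the entry at that cell from P, and reverse-bump it up through P; the value ejected from row 1 is w(i).

Step i=6: Q has 6 at row 1, column 4; remove that cell from P, ejecting 4. So w(6) = 4. P is now [[1, 2, 3], [5, 6]].
Step i=5: Q has 5 at row 2, column 2; remove 6 from row 2 of P and reverse-bump: 6 enters row 1 and ejects 3. So w(5) = 3. P is now [[1, 2, 6], [5]].
Step i=4: Q has 4 at row 1, column 3; remove that cell from P, ejecting 6. So w(4) = 6. P is now [[1, 2], [5]].
Step i=3: Q has 3 at row 2, column 1; remove 5 from row 2 of P and reverse-bump: 5 enters row 1 and ejects 2. So w(3) = 2. P is now [[1, 5]].
Step i=2: Q has 2 at row 1, column 2; remove that cell from P, ejecting 5. So w(2) = 5. P is now [[1]].
Step i=1: Q has 1 at row 1, column 1; remove that cell from P, ejecting 1. So w(1) = 1. P is now [].

So w = 1 5 2 6 3 4.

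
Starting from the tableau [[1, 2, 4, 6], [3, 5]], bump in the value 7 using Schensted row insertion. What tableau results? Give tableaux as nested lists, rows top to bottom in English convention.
[[1, 2, 4, 6, 7], [3, 5]]

7 is larger than every entry of row 1, so it is appended to row 1. The new tableau is [[1, 2, 4, 6, 7], [3, 5]].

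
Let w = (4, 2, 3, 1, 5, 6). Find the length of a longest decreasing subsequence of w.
3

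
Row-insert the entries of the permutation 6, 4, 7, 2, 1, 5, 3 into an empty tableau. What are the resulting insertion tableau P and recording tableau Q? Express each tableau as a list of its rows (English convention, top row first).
Insert each entry of the permutation into P by Schensted row insertion, recording in Q the position of each new cell.

After inserting 6: P = [[6]].
After inserting 4: P = [[4], [6]].
After inserting 7: P = [[4, 7], [6]].
After inserting 2: P = [[2, 7], [4], [6]].
After inserting 1: P = [[1, 7], [2], [4], [6]].
After inserting 5: P = [[1, 5], [2, 7], [4], [6]].
After inserting 3: P = [[1, 3], [2, 5], [4, 7], [6]].

So P = [[1, 3], [2, 5], [4, 7], [6]], Q = [[1, 3], [2, 6], [4, 7], [5]].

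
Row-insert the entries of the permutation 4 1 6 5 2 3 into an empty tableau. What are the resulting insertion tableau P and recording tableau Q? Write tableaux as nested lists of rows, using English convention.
Insert each entry of the permutation into P by Schensted row insertion, recording in Q the position of each new cell.

After inserting 4: P = [[4]].
After inserting 1: P = [[1], [4]].
After inserting 6: P = [[1, 6], [4]].
After inserting 5: P = [[1, 5], [4, 6]].
After inserting 2: P = [[1, 2], [4, 5], [6]].
After inserting 3: P = [[1, 2, 3], [4, 5], [6]].

So P = [[1, 2, 3], [4, 5], [6]], Q = [[1, 3, 6], [2, 4], [5]].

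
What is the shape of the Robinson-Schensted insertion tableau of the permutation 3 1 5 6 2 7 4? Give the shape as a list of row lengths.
Row-insert each entry into an empty tableau.

After inserting 3: P = [[3]].
After inserting 1: P = [[1], [3]].
After inserting 5: P = [[1, 5], [3]].
After inserting 6: P = [[1, 5, 6], [3]].
After inserting 2: P = [[1, 2, 6], [3, 5]].
After inserting 7: P = [[1, 2, 6, 7], [3, 5]].
After inserting 4: P = [[1, 2, 4, 7], [3, 5, 6]].

The final insertion tableau P = [[1, 2, 4, 7], [3, 5, 6]] has shape [4, 3].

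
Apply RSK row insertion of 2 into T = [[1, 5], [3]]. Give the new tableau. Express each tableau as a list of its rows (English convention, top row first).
[[1, 2], [3, 5]]

In row 1, 2 replaces 5 (the leftmost entry greater than 2); 5 is bumped to row 2. 5 is appended to row 2. The new tableau is [[1, 2], [3, 5]].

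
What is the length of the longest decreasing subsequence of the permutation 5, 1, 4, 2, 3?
3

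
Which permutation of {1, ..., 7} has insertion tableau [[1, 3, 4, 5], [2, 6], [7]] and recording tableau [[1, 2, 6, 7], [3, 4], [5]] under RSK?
2 7 1 6 3 4 5

Reverse the RSK construction: for i from n down to 1, find the cell of Q containing i, remove the entry at that cell from P, and reverse-bump it up through P; the value ejected from row 1 is w(i).

Step i=7: Q has 7 at row 1, column 4; remove that cell from P, ejecting 5. So w(7) = 5. P is now [[1, 3, 4], [2, 6], [7]].
Step i=6: Q has 6 at row 1, column 3; remove that cell from P, ejecting 4. So w(6) = 4. P is now [[1, 3], [2, 6], [7]].
Step i=5: Q has 5 at row 3, column 1; remove 7 from row 3 of P and reverse-bump: 7 enters row 2 and ejects 6; 6 enters row 1 and ejects 3. So w(5) = 3. P is now [[1, 6], [2, 7]].
Step i=4: Q has 4 at row 2, column 2; remove 7 from row 2 of P and reverse-bump: 7 enters row 1 and ejects 6. So w(4) = 6. P is now [[1, 7], [2]].
Step i=3: Q has 3 at row 2, column 1; remove 2 from row 2 of P and reverse-bump: 2 enters row 1 and ejects 1. So w(3) = 1. P is now [[2, 7]].
Step i=2: Q has 2 at row 1, column 2; remove that cell from P, ejecting 7. So w(2) = 7. P is now [[2]].
Step i=1: Q has 1 at row 1, column 1; remove that cell from P, ejecting 2. So w(1) = 2. P is now [].

So w = 2 7 1 6 3 4 5.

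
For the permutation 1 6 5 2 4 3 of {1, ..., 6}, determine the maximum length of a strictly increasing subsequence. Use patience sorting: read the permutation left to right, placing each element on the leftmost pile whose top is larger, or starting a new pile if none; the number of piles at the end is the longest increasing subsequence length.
1: new pile. tops = [1]
6: new pile. tops = [1, 6]
5: onto pile 2 (replacing 6). tops = [1, 5]
2: onto pile 2 (replacing 5). tops = [1, 2]
4: new pile. tops = [1, 2, 4]
3: onto pile 3 (replacing 4). tops = [1, 2, 3]

3 piles, so the longest increasing subsequence has length 3.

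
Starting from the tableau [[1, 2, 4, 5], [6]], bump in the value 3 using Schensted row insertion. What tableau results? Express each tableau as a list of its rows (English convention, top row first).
[[1, 2, 3, 5], [4], [6]]

In row 1, 3 replaces 4 (the leftmost entry greater than 3); 4 is bumped to row 2. In row 2, 4 replaces 6 (the leftmost entry greater than 4); 6 is bumped to row 3. 6 starts a new row 3. The new tableau is [[1, 2, 3, 5], [4], [6]].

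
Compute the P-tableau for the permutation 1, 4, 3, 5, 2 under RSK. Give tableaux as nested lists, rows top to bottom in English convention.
P = [[1, 2, 5], [3], [4]]

Insert 1: appended to row 1. P = [[1]].
Insert 4: appended to row 1. P = [[1, 4]].
Insert 3: 3 bumps 4 from row 1; 4 starts row 2. P = [[1, 3], [4]].
Insert 5: appended to row 1. P = [[1, 3, 5], [4]].
Insert 2: 2 bumps 3 from row 1; 3 bumps 4 from row 2; 4 starts row 3. P = [[1, 2, 5], [3], [4]].

So P = [[1, 2, 5], [3], [4]].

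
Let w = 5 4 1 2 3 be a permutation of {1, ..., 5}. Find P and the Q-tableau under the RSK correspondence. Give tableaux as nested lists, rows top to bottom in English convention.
P = [[1, 2, 3], [4], [5]], Q = [[1, 4, 5], [2], [3]]

Insert each entry of the permutation into P by Schensted row insertion, recording in Q the position of each new cell.

Insert 5: appended to row 1. P = [[5]], Q = [[1]].
Insert 4: 4 bumps 5 from row 1; 5 starts row 2. P = [[4], [5]], Q = [[1], [2]].
Insert 1: 1 bumps 4 from row 1; 4 bumps 5 from row 2; 5 starts row 3. P = [[1], [4], [5]], Q = [[1], [2], [3]].
Insert 2: appended to row 1. P = [[1, 2], [4], [5]], Q = [[1, 4], [2], [3]].
Insert 3: appended to row 1. P = [[1, 2, 3], [4], [5]], Q = [[1, 4, 5], [2], [3]].

So P = [[1, 2, 3], [4], [5]], Q = [[1, 4, 5], [2], [3]].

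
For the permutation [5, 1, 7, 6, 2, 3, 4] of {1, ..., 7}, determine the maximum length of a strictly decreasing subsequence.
3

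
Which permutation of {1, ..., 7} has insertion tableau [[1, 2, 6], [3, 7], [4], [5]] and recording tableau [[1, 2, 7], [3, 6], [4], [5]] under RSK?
5 7 4 3 1 2 6

Reverse the RSK construction: for i from n down to 1, find the cell of Q containing i, remove the entry at that cell from P, and reverse-bump it up through P; the value ejected from row 1 is w(i).

Step i=7: Q has 7 at row 1, column 3; remove that cell from P, ejecting 6. So w(7) = 6. P is now [[1, 2], [3, 7], [4], [5]].
Step i=6: Q has 6 at row 2, column 2; remove 7 from row 2 of P and reverse-bump: 7 enters row 1 and ejects 2. So w(6) = 2. P is now [[1, 7], [3], [4], [5]].
Step i=5: Q has 5 at row 4, column 1; remove 5 from row 4 of P and reverse-bump: 5 enters row 3 and ejects 4; 4 enters row 2 and ejects 3; 3 enters row 1 and ejects 1. So w(5) = 1. P is now [[3, 7], [4], [5]].
Step i=4: Q has 4 at row 3, column 1; remove 5 from row 3 of P and reverse-bump: 5 enters row 2 and ejects 4; 4 enters row 1 and ejects 3. So w(4) = 3. P is now [[4, 7], [5]].
Step i=3: Q has 3 at row 2, column 1; remove 5 from row 2 of P and reverse-bump: 5 enters row 1 and ejects 4. So w(3) = 4. P is now [[5, 7]].
Step i=2: Q has 2 at row 1, column 2; remove that cell from P, ejecting 7. So w(2) = 7. P is now [[5]].
Step i=1: Q has 1 at row 1, column 1; remove that cell from P, ejecting 5. So w(1) = 5. P is now [].

So w = 5 7 4 3 1 2 6.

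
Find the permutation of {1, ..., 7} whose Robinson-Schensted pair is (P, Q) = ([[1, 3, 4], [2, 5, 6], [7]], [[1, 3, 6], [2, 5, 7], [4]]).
7 2 5 1 3 6 4

Reverse RSK: for i = n, n-1, ..., 1, locate i in Q, remove the corresponding corner cell from P, and reverse-bump its entry up through P; the value ejected from row 1 is w(i).

So w = 7 2 5 1 3 6 4.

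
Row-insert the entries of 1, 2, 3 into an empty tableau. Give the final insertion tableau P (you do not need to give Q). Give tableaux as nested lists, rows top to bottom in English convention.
P = [[1, 2, 3]]

Insert 1: appended to row 1. P = [[1]].
Insert 2: appended to row 1. P = [[1, 2]].
Insert 3: appended to row 1. P = [[1, 2, 3]].

So P = [[1, 2, 3]].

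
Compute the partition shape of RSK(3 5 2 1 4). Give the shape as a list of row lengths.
[2, 2, 1]

Row-insert each entry into an empty tableau.

After inserting 3: P = [[3]].
After inserting 5: P = [[3, 5]].
After inserting 2: P = [[2, 5], [3]].
After inserting 1: P = [[1, 5], [2], [3]].
After inserting 4: P = [[1, 4], [2, 5], [3]].

The final insertion tableau P = [[1, 4], [2, 5], [3]] has shape [2, 2, 1].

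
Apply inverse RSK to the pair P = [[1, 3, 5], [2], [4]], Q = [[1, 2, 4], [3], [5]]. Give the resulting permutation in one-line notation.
Reverse the RSK construction: for i from n down to 1, find the cell of Q containing i, remove the entry at that cell from P, and reverse-bump it up through P; the value ejected from row 1 is w(i).

Step i=5: Q has 5 at row 3, column 1; remove 4 from row 3 of P and reverse-bump: 4 enters row 2 and ejects 2; 2 enters row 1 and ejects 1. So w(5) = 1. P is now [[2, 3, 5], [4]].
Step i=4: Q has 4 at row 1, column 3; remove that cell from P, ejecting 5. So w(4) = 5. P is now [[2, 3], [4]].
Step i=3: Q has 3 at row 2, column 1; remove 4 from row 2 of P and reverse-bump: 4 enters row 1 and ejects 3. So w(3) = 3. P is now [[2, 4]].
Step i=2: Q has 2 at row 1, column 2; remove that cell from P, ejecting 4. So w(2) = 4. P is now [[2]].
Step i=1: Q has 1 at row 1, column 1; remove that cell from P, ejecting 2. So w(1) = 2. P is now [].

So w = 2 4 3 5 1.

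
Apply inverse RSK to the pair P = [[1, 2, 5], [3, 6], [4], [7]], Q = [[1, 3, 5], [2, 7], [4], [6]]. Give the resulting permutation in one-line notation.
Reverse RSK: for i = n, n-1, ..., 1, locate i in Q, remove the corresponding corner cell from P, and reverse-bump its entry up through P; the value ejected from row 1 is w(i).

So w = 7 1 4 3 6 2 5.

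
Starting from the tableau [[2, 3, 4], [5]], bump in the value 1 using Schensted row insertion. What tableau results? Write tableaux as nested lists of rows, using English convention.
In row 1, 1 replaces 2 (the leftmost entry greater than 1); 2 is bumped to row 2. In row 2, 2 replaces 5 (the leftmost entry greater than 2); 5 is bumped to row 3. 5 starts a new row 3. The new tableau is [[1, 3, 4], [2], [5]].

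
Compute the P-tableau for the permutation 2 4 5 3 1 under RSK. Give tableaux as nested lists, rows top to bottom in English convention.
After inserting 2: P = [[2]].
After inserting 4: P = [[2, 4]].
After inserting 5: P = [[2, 4, 5]].
After inserting 3: P = [[2, 3, 5], [4]].
After inserting 1: P = [[1, 3, 5], [2], [4]].

So P = [[1, 3, 5], [2], [4]].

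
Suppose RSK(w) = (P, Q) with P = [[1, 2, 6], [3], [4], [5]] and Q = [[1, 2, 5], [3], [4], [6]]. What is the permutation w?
Reverse RSK: for i = n, n-1, ..., 1, locate i in Q, remove the corresponding corner cell from P, and reverse-bump its entry up through P; the value ejected from row 1 is w(i).

So w = 1 5 4 3 6 2.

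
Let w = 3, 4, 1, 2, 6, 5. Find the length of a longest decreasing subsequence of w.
2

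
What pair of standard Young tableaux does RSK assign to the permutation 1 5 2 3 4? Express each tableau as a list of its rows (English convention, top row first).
Insert each entry of the permutation into P by Schensted row insertion, recording in Q the position of each new cell.

After inserting 1: P = [[1]].
After inserting 5: P = [[1, 5]].
After inserting 2: P = [[1, 2], [5]].
After inserting 3: P = [[1, 2, 3], [5]].
After inserting 4: P = [[1, 2, 3, 4], [5]].

So P = [[1, 2, 3, 4], [5]], Q = [[1, 2, 4, 5], [3]].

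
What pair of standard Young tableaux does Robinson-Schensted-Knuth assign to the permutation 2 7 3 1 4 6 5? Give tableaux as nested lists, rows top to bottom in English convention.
P = [[1, 3, 4, 5], [2, 6], [7]], Q = [[1, 2, 5, 6], [3, 7], [4]]

Insert each entry of the permutation into P by Schensted row insertion, recording in Q the position of each new cell.

Insert 2: appended to row 1. P = [[2]].
Insert 7: appended to row 1. P = [[2, 7]].
Insert 3: 3 bumps 7 from row 1; 7 starts row 2. P = [[2, 3], [7]].
Insert 1: 1 bumps 2 from row 1; 2 bumps 7 from row 2; 7 starts row 3. P = [[1, 3], [2], [7]].
Insert 4: appended to row 1. P = [[1, 3, 4], [2], [7]].
Insert 6: appended to row 1. P = [[1, 3, 4, 6], [2], [7]].
Insert 5: 5 bumps 6 from row 1; 6 appends to row 2. P = [[1, 3, 4, 5], [2, 6], [7]].

So P = [[1, 3, 4, 5], [2, 6], [7]], Q = [[1, 2, 5, 6], [3, 7], [4]].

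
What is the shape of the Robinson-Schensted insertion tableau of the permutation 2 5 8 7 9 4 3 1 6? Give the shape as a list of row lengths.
[4, 2, 1, 1, 1]

Row-insert each entry into an empty tableau.

After inserting 2: P = [[2]].
After inserting 5: P = [[2, 5]].
After inserting 8: P = [[2, 5, 8]].
After inserting 7: P = [[2, 5, 7], [8]].
After inserting 9: P = [[2, 5, 7, 9], [8]].
After inserting 4: P = [[2, 4, 7, 9], [5], [8]].
After inserting 3: P = [[2, 3, 7, 9], [4], [5], [8]].
After inserting 1: P = [[1, 3, 7, 9], [2], [4], [5], [8]].
After inserting 6: P = [[1, 3, 6, 9], [2, 7], [4], [5], [8]].

The final insertion tableau P = [[1, 3, 6, 9], [2, 7], [4], [5], [8]] has shape [4, 2, 1, 1, 1].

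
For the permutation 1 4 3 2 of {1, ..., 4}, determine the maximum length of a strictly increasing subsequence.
2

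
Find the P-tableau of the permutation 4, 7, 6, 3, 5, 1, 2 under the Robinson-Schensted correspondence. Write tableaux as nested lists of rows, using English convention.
Insert 4: appended to row 1. P = [[4]].
Insert 7: appended to row 1. P = [[4, 7]].
Insert 6: 6 bumps 7 from row 1; 7 starts row 2. P = [[4, 6], [7]].
Insert 3: 3 bumps 4 from row 1; 4 bumps 7 from row 2; 7 starts row 3. P = [[3, 6], [4], [7]].
Insert 5: 5 bumps 6 from row 1; 6 appends to row 2. P = [[3, 5], [4, 6], [7]].
Insert 1: 1 bumps 3 from row 1; 3 bumps 4 from row 2; 4 bumps 7 from row 3; 7 starts row 4. P = [[1, 5], [3, 6], [4], [7]].
Insert 2: 2 bumps 5 from row 1; 5 bumps 6 from row 2; 6 appends to row 3. P = [[1, 2], [3, 5], [4, 6], [7]].

So P = [[1, 2], [3, 5], [4, 6], [7]].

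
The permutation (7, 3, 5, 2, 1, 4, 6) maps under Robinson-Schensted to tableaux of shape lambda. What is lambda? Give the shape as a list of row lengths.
[3, 2, 1, 1]

Row-insert each entry into an empty tableau.

After inserting 7: P = [[7]].
After inserting 3: P = [[3], [7]].
After inserting 5: P = [[3, 5], [7]].
After inserting 2: P = [[2, 5], [3], [7]].
After inserting 1: P = [[1, 5], [2], [3], [7]].
After inserting 4: P = [[1, 4], [2, 5], [3], [7]].
After inserting 6: P = [[1, 4, 6], [2, 5], [3], [7]].

The final insertion tableau P = [[1, 4, 6], [2, 5], [3], [7]] has shape [3, 2, 1, 1].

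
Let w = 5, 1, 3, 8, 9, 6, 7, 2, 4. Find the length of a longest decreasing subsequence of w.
3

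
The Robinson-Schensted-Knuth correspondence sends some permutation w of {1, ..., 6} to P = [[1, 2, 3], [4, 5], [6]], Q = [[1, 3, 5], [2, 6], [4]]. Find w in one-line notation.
6 1 4 2 5 3

Reverse the RSK construction: for i from n down to 1, find the cell of Q containing i, remove the entry at that cell from P, and reverse-bump it up through P; the value ejected from row 1 is w(i).

Step i=6: Q has 6 at row 2, column 2; remove 5 from row 2 of P and reverse-bump: 5 enters row 1 and ejects 3. So w(6) = 3. P is now [[1, 2, 5], [4], [6]].
Step i=5: Q has 5 at row 1, column 3; remove that cell from P, ejecting 5. So w(5) = 5. P is now [[1, 2], [4], [6]].
Step i=4: Q has 4 at row 3, column 1; remove 6 from row 3 of P and reverse-bump: 6 enters row 2 and ejects 4; 4 enters row 1 and ejects 2. So w(4) = 2. P is now [[1, 4], [6]].
Step i=3: Q has 3 at row 1, column 2; remove that cell from P, ejecting 4. So w(3) = 4. P is now [[1], [6]].
Step i=2: Q has 2 at row 2, column 1; remove 6 from row 2 of P and reverse-bump: 6 enters row 1 and ejects 1. So w(2) = 1. P is now [[6]].
Step i=1: Q has 1 at row 1, column 1; remove that cell from P, ejecting 6. So w(1) = 6. P is now [].

So w = 6 1 4 2 5 3.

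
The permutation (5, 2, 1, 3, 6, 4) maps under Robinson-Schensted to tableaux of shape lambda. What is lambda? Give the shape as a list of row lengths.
[3, 2, 1]

Row-insert each entry into an empty tableau.

After inserting 5: P = [[5]].
After inserting 2: P = [[2], [5]].
After inserting 1: P = [[1], [2], [5]].
After inserting 3: P = [[1, 3], [2], [5]].
After inserting 6: P = [[1, 3, 6], [2], [5]].
After inserting 4: P = [[1, 3, 4], [2, 6], [5]].

The final insertion tableau P = [[1, 3, 4], [2, 6], [5]] has shape [3, 2, 1].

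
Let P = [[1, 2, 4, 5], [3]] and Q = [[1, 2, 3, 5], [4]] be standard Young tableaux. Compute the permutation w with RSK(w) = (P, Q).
1 3 4 2 5

Reverse the RSK construction: for i from n down to 1, find the cell of Q containing i, remove the entry at that cell from P, and reverse-bump it up through P; the value ejected from row 1 is w(i).

Step i=5: Q has 5 at row 1, column 4; remove that cell from P, ejecting 5. So w(5) = 5. P is now [[1, 2, 4], [3]].
Step i=4: Q has 4 at row 2, column 1; remove 3 from row 2 of P and reverse-bump: 3 enters row 1 and ejects 2. So w(4) = 2. P is now [[1, 3, 4]].
Step i=3: Q has 3 at row 1, column 3; remove that cell from P, ejecting 4. So w(3) = 4. P is now [[1, 3]].
Step i=2: Q has 2 at row 1, column 2; remove that cell from P, ejecting 3. So w(2) = 3. P is now [[1]].
Step i=1: Q has 1 at row 1, column 1; remove that cell from P, ejecting 1. So w(1) = 1. P is now [].

So w = 1 3 4 2 5.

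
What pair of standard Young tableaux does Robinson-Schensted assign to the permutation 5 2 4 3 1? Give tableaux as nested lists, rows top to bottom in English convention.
Insert each entry of the permutation into P by Schensted row insertion, recording in Q the position of each new cell.

Insert 5: appended to row 1. P = [[5]], Q = [[1]].
Insert 2: 2 bumps 5 from row 1; 5 starts row 2. P = [[2], [5]], Q = [[1], [2]].
Insert 4: appended to row 1. P = [[2, 4], [5]], Q = [[1, 3], [2]].
Insert 3: 3 bumps 4 from row 1; 4 bumps 5 from row 2; 5 starts row 3. P = [[2, 3], [4], [5]], Q = [[1, 3], [2], [4]].
Insert 1: 1 bumps 2 from row 1; 2 bumps 4 from row 2; 4 bumps 5 from row 3; 5 starts row 4. P = [[1, 3], [2], [4], [5]], Q = [[1, 3], [2], [4], [5]].

So P = [[1, 3], [2], [4], [5]], Q = [[1, 3], [2], [4], [5]].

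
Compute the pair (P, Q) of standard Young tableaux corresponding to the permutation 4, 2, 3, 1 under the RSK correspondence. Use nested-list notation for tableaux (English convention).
Insert each entry of the permutation into P by Schensted row insertion, recording in Q the position of each new cell.

After inserting 4: P = [[4]].
After inserting 2: P = [[2], [4]].
After inserting 3: P = [[2, 3], [4]].
After inserting 1: P = [[1, 3], [2], [4]].

So P = [[1, 3], [2], [4]], Q = [[1, 3], [2], [4]].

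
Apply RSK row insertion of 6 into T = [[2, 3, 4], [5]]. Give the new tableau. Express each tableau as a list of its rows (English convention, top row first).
[[2, 3, 4, 6], [5]]

6 is larger than every entry of row 1, so it is appended to row 1. The new tableau is [[2, 3, 4, 6], [5]].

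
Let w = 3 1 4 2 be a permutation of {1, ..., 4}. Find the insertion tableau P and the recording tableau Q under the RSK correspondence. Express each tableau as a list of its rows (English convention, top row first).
Insert each entry of the permutation into P by Schensted row insertion, recording in Q the position of each new cell.

After inserting 3: P = [[3]].
After inserting 1: P = [[1], [3]].
After inserting 4: P = [[1, 4], [3]].
After inserting 2: P = [[1, 2], [3, 4]].

So P = [[1, 2], [3, 4]], Q = [[1, 3], [2, 4]].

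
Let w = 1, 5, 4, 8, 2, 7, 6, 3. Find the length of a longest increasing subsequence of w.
3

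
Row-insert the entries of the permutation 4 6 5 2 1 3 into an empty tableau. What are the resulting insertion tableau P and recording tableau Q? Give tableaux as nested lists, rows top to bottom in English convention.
Insert each entry of the permutation into P by Schensted row insertion, recording in Q the position of each new cell.

Insert 4: appended to row 1. P = [[4]].
Insert 6: appended to row 1. P = [[4, 6]].
Insert 5: 5 bumps 6 from row 1; 6 starts row 2. P = [[4, 5], [6]].
Insert 2: 2 bumps 4 from row 1; 4 bumps 6 from row 2; 6 starts row 3. P = [[2, 5], [4], [6]].
Insert 1: 1 bumps 2 from row 1; 2 bumps 4 from row 2; 4 bumps 6 from row 3; 6 starts row 4. P = [[1, 5], [2], [4], [6]].
Insert 3: 3 bumps 5 from row 1; 5 appends to row 2. P = [[1, 3], [2, 5], [4], [6]].

So P = [[1, 3], [2, 5], [4], [6]], Q = [[1, 2], [3, 6], [4], [5]].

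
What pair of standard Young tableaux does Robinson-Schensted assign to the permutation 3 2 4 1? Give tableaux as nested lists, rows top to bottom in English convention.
P = [[1, 4], [2], [3]], Q = [[1, 3], [2], [4]]

Insert each entry of the permutation into P by Schensted row insertion, recording in Q the position of each new cell.

Insert 3: appended to row 1. P = [[3]].
Insert 2: 2 bumps 3 from row 1; 3 starts row 2. P = [[2], [3]].
Insert 4: appended to row 1. P = [[2, 4], [3]].
Insert 1: 1 bumps 2 from row 1; 2 bumps 3 from row 2; 3 starts row 3. P = [[1, 4], [2], [3]].

So P = [[1, 4], [2], [3]], Q = [[1, 3], [2], [4]].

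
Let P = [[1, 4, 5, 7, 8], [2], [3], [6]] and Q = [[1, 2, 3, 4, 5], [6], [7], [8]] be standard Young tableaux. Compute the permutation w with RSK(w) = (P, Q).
3 4 6 7 8 5 2 1

Reverse the RSK construction: for i from n down to 1, find the cell of Q containing i, remove the entry at that cell from P, and reverse-bump it up through P; the value ejected from row 1 is w(i).

Step i=8: Q has 8 at row 4, column 1; remove 6 from row 4 of P and reverse-bump: 6 enters row 3 and ejects 3; 3 enters row 2 and ejects 2; 2 enters row 1 and ejects 1. So w(8) = 1. P is now [[2, 4, 5, 7, 8], [3], [6]].
Step i=7: Q has 7 at row 3, column 1; remove 6 from row 3 of P and reverse-bump: 6 enters row 2 and ejects 3; 3 enters row 1 and ejects 2. So w(7) = 2. P is now [[3, 4, 5, 7, 8], [6]].
Step i=6: Q has 6 at row 2, column 1; remove 6 from row 2 of P and reverse-bump: 6 enters row 1 and ejects 5. So w(6) = 5. P is now [[3, 4, 6, 7, 8]].
Step i=5: Q has 5 at row 1, column 5; remove that cell from P, ejecting 8. So w(5) = 8. P is now [[3, 4, 6, 7]].
Step i=4: Q has 4 at row 1, column 4; remove that cell from P, ejecting 7. So w(4) = 7. P is now [[3, 4, 6]].
Step i=3: Q has 3 at row 1, column 3; remove that cell from P, ejecting 6. So w(3) = 6. P is now [[3, 4]].
Step i=2: Q has 2 at row 1, column 2; remove that cell from P, ejecting 4. So w(2) = 4. P is now [[3]].
Step i=1: Q has 1 at row 1, column 1; remove that cell from P, ejecting 3. So w(1) = 3. P is now [].

So w = 3 4 6 7 8 5 2 1.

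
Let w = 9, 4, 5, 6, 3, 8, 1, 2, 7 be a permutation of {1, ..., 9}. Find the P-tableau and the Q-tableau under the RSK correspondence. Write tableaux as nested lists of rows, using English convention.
P = [[1, 2, 6, 7], [3, 5, 8], [4], [9]], Q = [[1, 3, 4, 6], [2, 8, 9], [5], [7]]

Insert each entry of the permutation into P by Schensted row insertion, recording in Q the position of each new cell.

Insert 9: appended to row 1. P = [[9]].
Insert 4: 4 bumps 9 from row 1; 9 starts row 2. P = [[4], [9]].
Insert 5: appended to row 1. P = [[4, 5], [9]].
Insert 6: appended to row 1. P = [[4, 5, 6], [9]].
Insert 3: 3 bumps 4 from row 1; 4 bumps 9 from row 2; 9 starts row 3. P = [[3, 5, 6], [4], [9]].
Insert 8: appended to row 1. P = [[3, 5, 6, 8], [4], [9]].
Insert 1: 1 bumps 3 from row 1; 3 bumps 4 from row 2; 4 bumps 9 from row 3; 9 starts row 4. P = [[1, 5, 6, 8], [3], [4], [9]].
Insert 2: 2 bumps 5 from row 1; 5 appends to row 2. P = [[1, 2, 6, 8], [3, 5], [4], [9]].
Insert 7: 7 bumps 8 from row 1; 8 appends to row 2. P = [[1, 2, 6, 7], [3, 5, 8], [4], [9]].

So P = [[1, 2, 6, 7], [3, 5, 8], [4], [9]], Q = [[1, 3, 4, 6], [2, 8, 9], [5], [7]].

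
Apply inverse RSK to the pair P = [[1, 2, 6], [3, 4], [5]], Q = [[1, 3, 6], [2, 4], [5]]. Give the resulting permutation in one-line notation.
Reverse the RSK construction: for i from n down to 1, find the cell of Q containing i, remove the entry at that cell from P, and reverse-bump it up through P; the value ejected from row 1 is w(i).

Step i=6: Q has 6 at row 1, column 3; remove that cell from P, ejecting 6. So w(6) = 6. P is now [[1, 2], [3, 4], [5]].
Step i=5: Q has 5 at row 3, column 1; remove 5 from row 3 of P and reverse-bump: 5 enters row 2 and ejects 4; 4 enters row 1 and ejects 2. So w(5) = 2. P is now [[1, 4], [3, 5]].
Step i=4: Q has 4 at row 2, column 2; remove 5 from row 2 of P and reverse-bump: 5 enters row 1 and ejects 4. So w(4) = 4. P is now [[1, 5], [3]].
Step i=3: Q has 3 at row 1, column 2; remove that cell from P, ejecting 5. So w(3) = 5. P is now [[1], [3]].
Step i=2: Q has 2 at row 2, column 1; remove 3 from row 2 of P and reverse-bump: 3 enters row 1 and ejects 1. So w(2) = 1. P is now [[3]].
Step i=1: Q has 1 at row 1, column 1; remove that cell from P, ejecting 3. So w(1) = 3. P is now [].

So w = 3 1 5 4 2 6.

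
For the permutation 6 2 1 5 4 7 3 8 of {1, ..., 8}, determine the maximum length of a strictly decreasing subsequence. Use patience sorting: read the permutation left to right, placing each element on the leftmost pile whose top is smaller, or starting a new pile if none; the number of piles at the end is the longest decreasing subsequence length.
6: new pile. tops = [6]
2: new pile. tops = [6, 2]
1: new pile. tops = [6, 2, 1]
5: onto pile 2 (replacing 2). tops = [6, 5, 1]
4: onto pile 3 (replacing 1). tops = [6, 5, 4]
7: onto pile 1 (replacing 6). tops = [7, 5, 4]
3: new pile. tops = [7, 5, 4, 3]
8: onto pile 1 (replacing 7). tops = [8, 5, 4, 3]

4 piles, so the longest decreasing subsequence has length 4.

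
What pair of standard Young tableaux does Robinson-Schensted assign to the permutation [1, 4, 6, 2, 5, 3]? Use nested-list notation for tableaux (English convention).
Insert each entry of the permutation into P by Schensted row insertion, recording in Q the position of each new cell.

Insert 1: appended to row 1. P = [[1]], Q = [[1]].
Insert 4: appended to row 1. P = [[1, 4]], Q = [[1, 2]].
Insert 6: appended to row 1. P = [[1, 4, 6]], Q = [[1, 2, 3]].
Insert 2: 2 bumps 4 from row 1; 4 starts row 2. P = [[1, 2, 6], [4]], Q = [[1, 2, 3], [4]].
Insert 5: 5 bumps 6 from row 1; 6 appends to row 2. P = [[1, 2, 5], [4, 6]], Q = [[1, 2, 3], [4, 5]].
Insert 3: 3 bumps 5 from row 1; 5 bumps 6 from row 2; 6 starts row 3. P = [[1, 2, 3], [4, 5], [6]], Q = [[1, 2, 3], [4, 5], [6]].

So P = [[1, 2, 3], [4, 5], [6]], Q = [[1, 2, 3], [4, 5], [6]].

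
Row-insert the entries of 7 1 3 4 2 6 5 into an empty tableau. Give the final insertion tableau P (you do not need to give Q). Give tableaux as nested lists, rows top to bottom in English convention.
Insert 7: appended to row 1. P = [[7]].
Insert 1: 1 bumps 7 from row 1; 7 starts row 2. P = [[1], [7]].
Insert 3: appended to row 1. P = [[1, 3], [7]].
Insert 4: appended to row 1. P = [[1, 3, 4], [7]].
Insert 2: 2 bumps 3 from row 1; 3 bumps 7 from row 2; 7 starts row 3. P = [[1, 2, 4], [3], [7]].
Insert 6: appended to row 1. P = [[1, 2, 4, 6], [3], [7]].
Insert 5: 5 bumps 6 from row 1; 6 appends to row 2. P = [[1, 2, 4, 5], [3, 6], [7]].

So P = [[1, 2, 4, 5], [3, 6], [7]].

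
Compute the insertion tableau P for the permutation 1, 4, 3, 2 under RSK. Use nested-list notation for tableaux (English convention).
Insert 1: appended to row 1. P = [[1]].
Insert 4: appended to row 1. P = [[1, 4]].
Insert 3: 3 bumps 4 from row 1; 4 starts row 2. P = [[1, 3], [4]].
Insert 2: 2 bumps 3 from row 1; 3 bumps 4 from row 2; 4 starts row 3. P = [[1, 2], [3], [4]].

So P = [[1, 2], [3], [4]].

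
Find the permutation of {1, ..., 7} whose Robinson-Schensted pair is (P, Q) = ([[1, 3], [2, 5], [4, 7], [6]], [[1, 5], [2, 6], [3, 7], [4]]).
6 4 2 1 7 5 3

Reverse the RSK construction: for i from n down to 1, find the cell of Q containing i, remove the entry at that cell from P, and reverse-bump it up through P; the value ejected from row 1 is w(i).

Step i=7: Q has 7 at row 3, column 2; remove 7 from row 3 of P and reverse-bump: 7 enters row 2 and ejects 5; 5 enters row 1 and ejects 3. So w(7) = 3. P is now [[1, 5], [2, 7], [4], [6]].
Step i=6: Q has 6 at row 2, column 2; remove 7 from row 2 of P and reverse-bump: 7 enters row 1 and ejects 5. So w(6) = 5. P is now [[1, 7], [2], [4], [6]].
Step i=5: Q has 5 at row 1, column 2; remove that cell from P, ejecting 7. So w(5) = 7. P is now [[1], [2], [4], [6]].
Step i=4: Q has 4 at row 4, column 1; remove 6 from row 4 of P and reverse-bump: 6 enters row 3 and ejects 4; 4 enters row 2 and ejects 2; 2 enters row 1 and ejects 1. So w(4) = 1. P is now [[2], [4], [6]].
Step i=3: Q has 3 at row 3, column 1; remove 6 from row 3 of P and reverse-bump: 6 enters row 2 and ejects 4; 4 enters row 1 and ejects 2. So w(3) = 2. P is now [[4], [6]].
Step i=2: Q has 2 at row 2, column 1; remove 6 from row 2 of P and reverse-bump: 6 enters row 1 and ejects 4. So w(2) = 4. P is now [[6]].
Step i=1: Q has 1 at row 1, column 1; remove that cell from P, ejecting 6. So w(1) = 6. P is now [].

So w = 6 4 2 1 7 5 3.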